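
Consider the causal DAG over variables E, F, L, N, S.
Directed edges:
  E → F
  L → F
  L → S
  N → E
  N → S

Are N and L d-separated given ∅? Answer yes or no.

Bayes-Ball from N | ∅ reaches {E,F,S}.
L ∉ reach(N|∅) ⇒ N ⊥ L | ∅.

Yes — N ⊥ L | ∅.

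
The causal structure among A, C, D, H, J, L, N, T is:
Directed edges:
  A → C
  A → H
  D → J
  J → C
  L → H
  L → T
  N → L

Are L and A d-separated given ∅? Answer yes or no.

Bayes-Ball from L | ∅ reaches {H,N,T}.
A ∉ reach(L|∅) ⇒ L ⊥ A | ∅.

Yes — L ⊥ A | ∅.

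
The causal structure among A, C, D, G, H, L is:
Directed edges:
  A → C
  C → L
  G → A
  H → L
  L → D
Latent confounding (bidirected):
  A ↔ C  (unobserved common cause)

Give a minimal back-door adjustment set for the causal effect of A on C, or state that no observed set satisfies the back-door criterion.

A→C: no observed back-door set.

desc(A)\{A}={C,D,L}; candidates ⊆ {G,H}.
A↔C: latent back-door arc(s) into A.
size 0: {}; under {} A still reaches {C,D,G,L} ∋ C.
size 1: {G}, {H}; under {G} A still reaches {C,D,L} ∋ C.
size 2: {G,H}; under {G,H} A still reaches {C,D,L} ∋ C.
A↔C cannot be blocked by any observed set — no back-door set.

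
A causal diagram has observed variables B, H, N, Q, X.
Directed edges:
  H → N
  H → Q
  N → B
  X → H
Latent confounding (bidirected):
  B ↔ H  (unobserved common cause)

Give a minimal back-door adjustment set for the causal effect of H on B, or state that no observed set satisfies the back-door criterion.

H→B: no observed back-door set.

desc(H)\{H}={B,N,Q}; candidates ⊆ {X}.
H↔B: latent back-door arc(s) into H.
size 0: {}; under {} H still reaches {B,X} ∋ B.
size 1: {X}; under {X} H still reaches {B} ∋ B.
H↔B cannot be blocked by any observed set — no back-door set.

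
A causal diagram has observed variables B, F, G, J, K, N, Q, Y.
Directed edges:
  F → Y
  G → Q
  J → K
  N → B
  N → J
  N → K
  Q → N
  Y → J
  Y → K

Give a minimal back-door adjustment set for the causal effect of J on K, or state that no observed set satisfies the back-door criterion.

desc(J)\{J}={K}; candidates ⊆ {B,F,G,N,Q,Y}.
size 0: {}; under {} J still reaches {B,F,G,K,N,Q,Y} ∋ K.
size 1: {B}, {F}, {G} …(+3); under {B} J still reaches {F,G,K,N,Q,Y} ∋ K.
{N,Y}: J⊥K given {N,Y} in G with J→· removed — back-door holds.

J→K: minimal back-door set {N, Y}.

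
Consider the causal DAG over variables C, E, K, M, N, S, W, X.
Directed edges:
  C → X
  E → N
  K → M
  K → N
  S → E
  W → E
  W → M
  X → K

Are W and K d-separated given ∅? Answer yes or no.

Bayes-Ball from W | ∅ reaches {E,M,N}.
K ∉ reach(W|∅) ⇒ W ⊥ K | ∅.

Yes — W ⊥ K | ∅.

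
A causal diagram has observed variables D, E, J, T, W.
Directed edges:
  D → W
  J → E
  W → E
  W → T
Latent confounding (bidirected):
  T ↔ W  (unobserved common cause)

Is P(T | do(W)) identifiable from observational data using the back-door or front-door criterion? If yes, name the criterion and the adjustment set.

P(T|do(W)): not identifiable (no BD/FD set).

desc(W)\{W}={E,T}; candidates ⊆ {D,J}.
W↔T: latent back-door arc(s) into W.
size 0: {}; under {} W still reaches {D,T} ∋ T.
size 1: {D}, {J}; under {D} W still reaches {T} ∋ T.
size 2: {D,J}; under {D,J} W still reaches {T} ∋ T.
W↔T cannot be blocked by any observed set — no back-door set.
No mediator lies on a directed W→…→T path.
Neither criterion identifies P(T|do(W)) in this graph.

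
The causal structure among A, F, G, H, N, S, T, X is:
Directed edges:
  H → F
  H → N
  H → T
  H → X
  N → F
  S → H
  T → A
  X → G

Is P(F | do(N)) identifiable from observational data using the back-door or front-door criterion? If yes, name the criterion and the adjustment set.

P(F|do(N)): backdoor, adjust for {H}.

desc(N)\{N}={F}; candidates ⊆ {A,G,H,S,T,X}.
size 0: {}; under {} N still reaches {A,F,G,H,S,T,X} ∋ F.
{H}: N⊥F given {H} in G with N→· removed — back-door holds.
P(F|do(N)) = Σ_{H} P(F|N,H)·P(H).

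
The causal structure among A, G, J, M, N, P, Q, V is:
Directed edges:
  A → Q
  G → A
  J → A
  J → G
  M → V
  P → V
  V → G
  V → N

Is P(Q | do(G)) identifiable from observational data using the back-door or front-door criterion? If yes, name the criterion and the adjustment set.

P(Q|do(G)): backdoor, adjust for {J}.

desc(G)\{G}={A,Q}; candidates ⊆ {J,M,N,P,V}.
size 0: {}; under {} G still reaches {A,J,M,N,P,Q,V} ∋ Q.
{J}: G⊥Q given {J} in G with G→· removed — back-door holds.
P(Q|do(G)) = Σ_{J} P(Q|G,J)·P(J).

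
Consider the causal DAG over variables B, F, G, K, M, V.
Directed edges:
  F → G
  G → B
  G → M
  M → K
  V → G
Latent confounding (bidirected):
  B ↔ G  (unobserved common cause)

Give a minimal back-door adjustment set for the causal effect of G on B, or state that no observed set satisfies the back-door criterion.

desc(G)\{G}={B,K,M}; candidates ⊆ {F,V}.
G↔B: latent back-door arc(s) into G.
size 0: {}; under {} G still reaches {B,F,V} ∋ B.
size 1: {F}, {V}; under {F} G still reaches {B,V} ∋ B.
size 2: {F,V}; under {F,V} G still reaches {B} ∋ B.
G↔B cannot be blocked by any observed set — no back-door set.

G→B: no observed back-door set.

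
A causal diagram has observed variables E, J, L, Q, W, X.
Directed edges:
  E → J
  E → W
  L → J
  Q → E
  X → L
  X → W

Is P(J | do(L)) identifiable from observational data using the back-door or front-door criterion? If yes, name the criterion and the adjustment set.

P(J|do(L)): backdoor, adjust for ∅.

desc(L)\{L}={J}; candidates ⊆ {E,Q,W,X}.
∅: L⊥J given ∅ in G with L→· removed — back-door holds.
P(J|do(L)) = P(J|L) — no adjustment needed.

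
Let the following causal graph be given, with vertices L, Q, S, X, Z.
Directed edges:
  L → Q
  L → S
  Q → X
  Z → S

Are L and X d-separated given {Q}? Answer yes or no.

Yes — L ⊥ X | {Q}.

Bayes-Ball from L | {Q} reaches {S}.
X ∉ reach(L|{Q}) ⇒ L ⊥ X | {Q}.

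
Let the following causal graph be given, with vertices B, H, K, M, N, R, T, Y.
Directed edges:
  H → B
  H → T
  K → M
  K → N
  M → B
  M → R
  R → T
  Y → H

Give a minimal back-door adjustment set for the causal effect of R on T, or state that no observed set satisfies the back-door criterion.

desc(R)\{R}={T}; candidates ⊆ {B,H,K,M,N,Y}.
∅: R⊥T given ∅ in G with R→· removed — back-door holds.

R→T: minimal back-door set ∅.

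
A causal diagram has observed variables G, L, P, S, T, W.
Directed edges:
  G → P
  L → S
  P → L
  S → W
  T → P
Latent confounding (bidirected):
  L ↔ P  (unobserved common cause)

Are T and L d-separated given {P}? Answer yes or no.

Bayes-Ball from T | {P} reaches {G,L,S,W}.
L ∈ reach(T|{P}) ⇒ T ⊥̸ L | {P}.

No — T and L are d-connected given {P}.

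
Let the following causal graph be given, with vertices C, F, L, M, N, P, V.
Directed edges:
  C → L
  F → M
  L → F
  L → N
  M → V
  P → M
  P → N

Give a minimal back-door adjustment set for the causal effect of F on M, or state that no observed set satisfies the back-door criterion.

desc(F)\{F}={M,V}; candidates ⊆ {C,L,N,P}.
∅: F⊥M given ∅ in G with F→· removed — back-door holds.

F→M: minimal back-door set ∅.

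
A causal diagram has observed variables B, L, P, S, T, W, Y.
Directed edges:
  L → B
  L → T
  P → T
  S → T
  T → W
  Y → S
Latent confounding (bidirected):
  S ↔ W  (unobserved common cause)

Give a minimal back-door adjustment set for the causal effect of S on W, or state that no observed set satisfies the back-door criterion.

desc(S)\{S}={T,W}; candidates ⊆ {B,L,P,Y}.
S↔W: latent back-door arc(s) into S.
size 0: {}; under {} S still reaches {W,Y} ∋ W.
size 1: {B}, {L}, {P} …(+1); under {B} S still reaches {W,Y} ∋ W.
size 2: {B,L}, {B,P}, {B,Y} …(+3); under {B,L} S still reaches {W,Y} ∋ W.
S↔W cannot be blocked by any observed set — no back-door set.

S→W: no observed back-door set.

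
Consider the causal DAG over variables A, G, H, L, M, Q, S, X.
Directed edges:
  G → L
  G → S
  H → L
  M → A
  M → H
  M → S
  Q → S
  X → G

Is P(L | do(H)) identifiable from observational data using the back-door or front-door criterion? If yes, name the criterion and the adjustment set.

desc(H)\{H}={L}; candidates ⊆ {A,G,M,Q,S,X}.
∅: H⊥L given ∅ in G with H→· removed — back-door holds.
P(L|do(H)) = P(L|H) — no adjustment needed.

P(L|do(H)): backdoor, adjust for ∅.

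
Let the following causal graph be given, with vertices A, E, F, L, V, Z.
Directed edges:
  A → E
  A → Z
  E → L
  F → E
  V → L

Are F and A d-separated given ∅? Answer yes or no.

Yes — F ⊥ A | ∅.

Bayes-Ball from F | ∅ reaches {E,L}.
A ∉ reach(F|∅) ⇒ F ⊥ A | ∅.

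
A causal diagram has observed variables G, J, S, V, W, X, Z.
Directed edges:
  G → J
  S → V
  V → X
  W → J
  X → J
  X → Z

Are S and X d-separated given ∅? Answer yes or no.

No — S and X are d-connected given ∅.

Bayes-Ball from S | ∅ reaches {J,V,X,Z}.
X ∈ reach(S|∅) ⇒ S ⊥̸ X | ∅.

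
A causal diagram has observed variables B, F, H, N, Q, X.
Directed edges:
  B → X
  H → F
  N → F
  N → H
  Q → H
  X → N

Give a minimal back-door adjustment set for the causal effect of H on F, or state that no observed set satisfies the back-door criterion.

H→F: minimal back-door set {N}.

desc(H)\{H}={F}; candidates ⊆ {B,N,Q,X}.
size 0: {}; under {} H still reaches {B,F,N,Q,X} ∋ F.
{N}: H⊥F given {N} in G with H→· removed — back-door holds.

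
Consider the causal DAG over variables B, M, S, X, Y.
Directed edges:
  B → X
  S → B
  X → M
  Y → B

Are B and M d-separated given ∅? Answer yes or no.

No — B and M are d-connected given ∅.

Bayes-Ball from B | ∅ reaches {M,S,X,Y}.
M ∈ reach(B|∅) ⇒ B ⊥̸ M | ∅.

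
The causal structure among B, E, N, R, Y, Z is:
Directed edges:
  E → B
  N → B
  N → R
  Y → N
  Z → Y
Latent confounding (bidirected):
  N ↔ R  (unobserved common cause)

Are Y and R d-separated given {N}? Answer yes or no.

Bayes-Ball from Y | {N} reaches {R,Z}.
R ∈ reach(Y|{N}) ⇒ Y ⊥̸ R | {N}.

No — Y and R are d-connected given {N}.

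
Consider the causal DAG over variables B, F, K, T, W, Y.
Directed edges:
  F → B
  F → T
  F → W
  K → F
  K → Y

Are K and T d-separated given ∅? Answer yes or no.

Bayes-Ball from K | ∅ reaches {B,F,T,W,Y}.
T ∈ reach(K|∅) ⇒ K ⊥̸ T | ∅.

No — K and T are d-connected given ∅.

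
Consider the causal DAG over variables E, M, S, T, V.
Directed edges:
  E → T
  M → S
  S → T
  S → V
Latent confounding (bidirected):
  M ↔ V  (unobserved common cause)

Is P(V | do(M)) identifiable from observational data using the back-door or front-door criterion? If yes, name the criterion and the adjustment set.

desc(M)\{M}={S,T,V}; candidates ⊆ {E}.
M↔V: latent back-door arc(s) into M.
size 0: {}; under {} M still reaches {V} ∋ V.
size 1: {E}; under {E} M still reaches {V} ∋ V.
M↔V cannot be blocked by any observed set — no back-door set.
{S}: (i) intercepts every directed M→V path; (ii) no back-door M→{S}; (iii) {M} blocks every back-door {S}→V. Front-door holds.
P(V|do(M)) = Σ_{S} P(S|M) Σ_{M'} P(V|S,M')P(M').

P(V|do(M)): frontdoor, adjust for {S}.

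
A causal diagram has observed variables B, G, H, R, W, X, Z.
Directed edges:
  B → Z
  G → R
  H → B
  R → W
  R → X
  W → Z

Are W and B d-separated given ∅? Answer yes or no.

Yes — W ⊥ B | ∅.

Bayes-Ball from W | ∅ reaches {G,R,X,Z}.
B ∉ reach(W|∅) ⇒ W ⊥ B | ∅.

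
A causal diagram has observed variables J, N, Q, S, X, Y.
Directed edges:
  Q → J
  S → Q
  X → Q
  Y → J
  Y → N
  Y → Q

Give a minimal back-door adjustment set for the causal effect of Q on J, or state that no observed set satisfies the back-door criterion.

desc(Q)\{Q}={J}; candidates ⊆ {N,S,X,Y}.
size 0: {}; under {} Q still reaches {J,N,S,X,Y} ∋ J.
{Y}: Q⊥J given {Y} in G with Q→· removed — back-door holds.

Q→J: minimal back-door set {Y}.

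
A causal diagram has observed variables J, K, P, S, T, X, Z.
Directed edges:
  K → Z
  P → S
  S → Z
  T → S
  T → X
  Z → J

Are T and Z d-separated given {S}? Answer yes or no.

Yes — T ⊥ Z | {S}.

Bayes-Ball from T | {S} reaches {P,X}.
Z ∉ reach(T|{S}) ⇒ T ⊥ Z | {S}.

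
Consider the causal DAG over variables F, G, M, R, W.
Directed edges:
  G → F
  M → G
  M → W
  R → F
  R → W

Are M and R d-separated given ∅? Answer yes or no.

Yes — M ⊥ R | ∅.

Bayes-Ball from M | ∅ reaches {F,G,W}.
R ∉ reach(M|∅) ⇒ M ⊥ R | ∅.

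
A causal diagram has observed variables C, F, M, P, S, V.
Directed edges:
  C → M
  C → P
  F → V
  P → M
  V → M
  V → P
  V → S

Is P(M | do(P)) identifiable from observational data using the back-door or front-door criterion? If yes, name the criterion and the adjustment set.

desc(P)\{P}={M}; candidates ⊆ {C,F,S,V}.
size 0: {}; under {} P still reaches {C,F,M,S,V} ∋ M.
size 1: {C}, {F}, {S} …(+1); under {C} P still reaches {F,M,S,V} ∋ M.
{C,V}: P⊥M given {C,V} in G with P→· removed — back-door holds.
P(M|do(P)) = Σ_{C,V} P(M|P,C,V)·P(C,V).

P(M|do(P)): backdoor, adjust for {C, V}.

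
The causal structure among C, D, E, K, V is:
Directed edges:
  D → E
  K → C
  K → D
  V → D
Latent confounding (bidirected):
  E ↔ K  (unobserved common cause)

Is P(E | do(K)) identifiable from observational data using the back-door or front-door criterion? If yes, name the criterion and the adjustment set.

desc(K)\{K}={C,D,E}; candidates ⊆ {V}.
K↔E: latent back-door arc(s) into K.
size 0: {}; under {} K still reaches {E} ∋ E.
size 1: {V}; under {V} K still reaches {E} ∋ E.
K↔E cannot be blocked by any observed set — no back-door set.
{D}: (i) intercepts every directed K→E path; (ii) no back-door K→{D}; (iii) {K} blocks every back-door {D}→E. Front-door holds.
P(E|do(K)) = Σ_{D} P(D|K) Σ_{K'} P(E|D,K')P(K').

P(E|do(K)): frontdoor, adjust for {D}.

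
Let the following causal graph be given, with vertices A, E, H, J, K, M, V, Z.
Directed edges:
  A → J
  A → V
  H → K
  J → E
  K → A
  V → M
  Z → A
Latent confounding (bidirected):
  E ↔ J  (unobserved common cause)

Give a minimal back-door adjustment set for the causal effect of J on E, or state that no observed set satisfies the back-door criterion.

J→E: no observed back-door set.

desc(J)\{J}={E}; candidates ⊆ {A,H,K,M,V,Z}.
J↔E: latent back-door arc(s) into J.
size 0: {}; under {} J still reaches {A,E,H,K,M,V,Z} ∋ E.
size 1: {A}, {H}, {K} …(+3); under {A} J still reaches {E} ∋ E.
size 2: {A,H}, {A,K}, {A,M} …(+12); under {A,H} J still reaches {E} ∋ E.
J↔E cannot be blocked by any observed set — no back-door set.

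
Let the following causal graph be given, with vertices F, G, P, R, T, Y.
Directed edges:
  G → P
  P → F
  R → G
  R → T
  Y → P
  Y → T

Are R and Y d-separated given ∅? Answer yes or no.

Bayes-Ball from R | ∅ reaches {F,G,P,T}.
Y ∉ reach(R|∅) ⇒ R ⊥ Y | ∅.

Yes — R ⊥ Y | ∅.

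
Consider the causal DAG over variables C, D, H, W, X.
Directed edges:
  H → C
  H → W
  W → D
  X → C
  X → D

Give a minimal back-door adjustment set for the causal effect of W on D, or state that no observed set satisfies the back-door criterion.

W→D: minimal back-door set ∅.

desc(W)\{W}={D}; candidates ⊆ {C,H,X}.
∅: W⊥D given ∅ in G with W→· removed — back-door holds.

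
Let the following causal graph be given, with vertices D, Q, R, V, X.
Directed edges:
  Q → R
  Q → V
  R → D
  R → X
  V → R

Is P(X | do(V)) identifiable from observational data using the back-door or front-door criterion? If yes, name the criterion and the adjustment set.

P(X|do(V)): backdoor, adjust for {Q}.

desc(V)\{V}={D,R,X}; candidates ⊆ {Q}.
size 0: {}; under {} V still reaches {D,Q,R,X} ∋ X.
{Q}: V⊥X given {Q} in G with V→· removed — back-door holds.
P(X|do(V)) = Σ_{Q} P(X|V,Q)·P(Q).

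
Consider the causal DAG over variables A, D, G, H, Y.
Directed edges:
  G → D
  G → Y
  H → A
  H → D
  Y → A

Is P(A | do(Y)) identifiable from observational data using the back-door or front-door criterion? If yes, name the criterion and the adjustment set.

P(A|do(Y)): backdoor, adjust for ∅.

desc(Y)\{Y}={A}; candidates ⊆ {D,G,H}.
∅: Y⊥A given ∅ in G with Y→· removed — back-door holds.
P(A|do(Y)) = P(A|Y) — no adjustment needed.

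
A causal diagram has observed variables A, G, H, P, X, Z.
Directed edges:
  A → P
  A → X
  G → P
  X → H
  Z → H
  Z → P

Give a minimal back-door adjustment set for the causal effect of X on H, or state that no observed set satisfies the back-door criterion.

desc(X)\{X}={H}; candidates ⊆ {A,G,P,Z}.
∅: X⊥H given ∅ in G with X→· removed — back-door holds.

X→H: minimal back-door set ∅.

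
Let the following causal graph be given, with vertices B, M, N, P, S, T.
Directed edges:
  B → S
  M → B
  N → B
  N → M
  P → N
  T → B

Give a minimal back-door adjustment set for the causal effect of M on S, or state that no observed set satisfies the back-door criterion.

M→S: minimal back-door set {N}.

desc(M)\{M}={B,S}; candidates ⊆ {N,P,T}.
size 0: {}; under {} M still reaches {B,N,P,S} ∋ S.
{N}: M⊥S given {N} in G with M→· removed — back-door holds.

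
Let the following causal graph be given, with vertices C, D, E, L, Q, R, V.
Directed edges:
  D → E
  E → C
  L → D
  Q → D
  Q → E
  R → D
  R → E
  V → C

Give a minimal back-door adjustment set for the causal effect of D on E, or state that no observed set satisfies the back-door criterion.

desc(D)\{D}={C,E}; candidates ⊆ {L,Q,R,V}.
size 0: {}; under {} D still reaches {C,E,L,Q,R} ∋ E.
size 1: {L}, {Q}, {R} …(+1); under {L} D still reaches {C,E,Q,R} ∋ E.
{Q,R}: D⊥E given {Q,R} in G with D→· removed — back-door holds.

D→E: minimal back-door set {Q, R}.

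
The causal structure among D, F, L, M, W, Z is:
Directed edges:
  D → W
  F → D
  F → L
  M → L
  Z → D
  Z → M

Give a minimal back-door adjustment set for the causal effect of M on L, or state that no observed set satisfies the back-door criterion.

desc(M)\{M}={L}; candidates ⊆ {D,F,W,Z}.
∅: M⊥L given ∅ in G with M→· removed — back-door holds.

M→L: minimal back-door set ∅.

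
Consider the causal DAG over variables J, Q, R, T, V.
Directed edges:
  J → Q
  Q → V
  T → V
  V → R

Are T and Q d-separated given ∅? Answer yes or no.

Bayes-Ball from T | ∅ reaches {R,V}.
Q ∉ reach(T|∅) ⇒ T ⊥ Q | ∅.

Yes — T ⊥ Q | ∅.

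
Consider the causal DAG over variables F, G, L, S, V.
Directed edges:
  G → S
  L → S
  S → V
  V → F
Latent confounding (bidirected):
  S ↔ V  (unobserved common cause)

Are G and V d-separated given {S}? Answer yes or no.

No — G and V are d-connected given {S}.

Bayes-Ball from G | {S} reaches {F,L,V}.
V ∈ reach(G|{S}) ⇒ G ⊥̸ V | {S}.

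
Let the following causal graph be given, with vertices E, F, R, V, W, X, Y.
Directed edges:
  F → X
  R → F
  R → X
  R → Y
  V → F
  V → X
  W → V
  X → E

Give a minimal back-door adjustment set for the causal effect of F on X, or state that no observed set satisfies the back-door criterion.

desc(F)\{F}={E,X}; candidates ⊆ {R,V,W,Y}.
size 0: {}; under {} F still reaches {E,R,V,W,X,Y} ∋ X.
size 1: {R}, {V}, {W} …(+1); under {R} F still reaches {E,V,W,X} ∋ X.
{R,V}: F⊥X given {R,V} in G with F→· removed — back-door holds.

F→X: minimal back-door set {R, V}.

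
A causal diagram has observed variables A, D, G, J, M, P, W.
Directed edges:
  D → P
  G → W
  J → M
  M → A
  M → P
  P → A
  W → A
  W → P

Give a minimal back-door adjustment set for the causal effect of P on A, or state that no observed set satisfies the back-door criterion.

desc(P)\{P}={A}; candidates ⊆ {D,G,J,M,W}.
size 0: {}; under {} P still reaches {A,D,G,J,M,W} ∋ A.
size 1: {D}, {G}, {J} …(+2); under {D} P still reaches {A,G,J,M,W} ∋ A.
{M,W}: P⊥A given {M,W} in G with P→· removed — back-door holds.

P→A: minimal back-door set {M, W}.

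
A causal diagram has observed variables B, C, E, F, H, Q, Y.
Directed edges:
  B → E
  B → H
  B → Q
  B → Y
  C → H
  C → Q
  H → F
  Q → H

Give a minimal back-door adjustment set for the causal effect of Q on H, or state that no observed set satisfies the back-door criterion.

Q→H: minimal back-door set {B, C}.

desc(Q)\{Q}={F,H}; candidates ⊆ {B,C,E,Y}.
size 0: {}; under {} Q still reaches {B,C,E,F,H,Y} ∋ H.
size 1: {B}, {C}, {E} …(+1); under {B} Q still reaches {C,F,H} ∋ H.
{B,C}: Q⊥H given {B,C} in G with Q→· removed — back-door holds.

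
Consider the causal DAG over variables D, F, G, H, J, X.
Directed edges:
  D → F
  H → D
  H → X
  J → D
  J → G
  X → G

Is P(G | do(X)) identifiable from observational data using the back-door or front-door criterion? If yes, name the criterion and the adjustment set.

P(G|do(X)): backdoor, adjust for ∅.

desc(X)\{X}={G}; candidates ⊆ {D,F,H,J}.
∅: X⊥G given ∅ in G with X→· removed — back-door holds.
P(G|do(X)) = P(G|X) — no adjustment needed.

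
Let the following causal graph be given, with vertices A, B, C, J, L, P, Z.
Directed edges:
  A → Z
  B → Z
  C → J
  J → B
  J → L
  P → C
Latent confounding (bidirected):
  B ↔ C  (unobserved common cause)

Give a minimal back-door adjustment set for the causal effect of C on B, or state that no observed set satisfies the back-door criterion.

desc(C)\{C}={B,J,L,Z}; candidates ⊆ {A,P}.
C↔B: latent back-door arc(s) into C.
size 0: {}; under {} C still reaches {B,P,Z} ∋ B.
size 1: {A}, {P}; under {A} C still reaches {B,P,Z} ∋ B.
size 2: {A,P}; under {A,P} C still reaches {B,Z} ∋ B.
C↔B cannot be blocked by any observed set — no back-door set.

C→B: no observed back-door set.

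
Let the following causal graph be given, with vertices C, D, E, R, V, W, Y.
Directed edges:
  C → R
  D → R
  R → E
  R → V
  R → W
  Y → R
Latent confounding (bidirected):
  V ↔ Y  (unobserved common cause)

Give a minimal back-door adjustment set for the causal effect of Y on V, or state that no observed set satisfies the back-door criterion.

desc(Y)\{Y}={E,R,V,W}; candidates ⊆ {C,D}.
Y↔V: latent back-door arc(s) into Y.
size 0: {}; under {} Y still reaches {V} ∋ V.
size 1: {C}, {D}; under {C} Y still reaches {V} ∋ V.
size 2: {C,D}; under {C,D} Y still reaches {V} ∋ V.
Y↔V cannot be blocked by any observed set — no back-door set.

Y→V: no observed back-door set.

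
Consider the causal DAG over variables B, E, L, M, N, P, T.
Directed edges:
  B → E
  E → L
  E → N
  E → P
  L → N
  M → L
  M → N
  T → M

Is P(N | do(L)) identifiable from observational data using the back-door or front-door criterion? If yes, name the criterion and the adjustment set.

desc(L)\{L}={N}; candidates ⊆ {B,E,M,P,T}.
size 0: {}; under {} L still reaches {B,E,M,N,P,T} ∋ N.
size 1: {B}, {E}, {M} …(+2); under {B} L still reaches {E,M,N,P,T} ∋ N.
{E,M}: L⊥N given {E,M} in G with L→· removed — back-door holds.
P(N|do(L)) = Σ_{E,M} P(N|L,E,M)·P(E,M).

P(N|do(L)): backdoor, adjust for {E, M}.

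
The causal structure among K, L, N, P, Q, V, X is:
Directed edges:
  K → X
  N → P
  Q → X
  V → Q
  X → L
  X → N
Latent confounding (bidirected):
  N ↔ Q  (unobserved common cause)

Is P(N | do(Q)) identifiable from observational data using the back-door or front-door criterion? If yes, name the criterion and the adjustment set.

P(N|do(Q)): frontdoor, adjust for {X}.

desc(Q)\{Q}={L,N,P,X}; candidates ⊆ {K,V}.
Q↔N: latent back-door arc(s) into Q.
size 0: {}; under {} Q still reaches {N,P,V} ∋ N.
size 1: {K}, {V}; under {K} Q still reaches {N,P,V} ∋ N.
size 2: {K,V}; under {K,V} Q still reaches {N,P} ∋ N.
Q↔N cannot be blocked by any observed set — no back-door set.
{X}: (i) intercepts every directed Q→N path; (ii) no back-door Q→{X}; (iii) {Q} blocks every back-door {X}→N. Front-door holds.
P(N|do(Q)) = Σ_{X} P(X|Q) Σ_{Q'} P(N|X,Q')P(Q').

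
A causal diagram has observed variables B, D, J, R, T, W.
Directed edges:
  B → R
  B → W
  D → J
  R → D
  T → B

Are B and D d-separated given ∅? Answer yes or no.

Bayes-Ball from B | ∅ reaches {D,J,R,T,W}.
D ∈ reach(B|∅) ⇒ B ⊥̸ D | ∅.

No — B and D are d-connected given ∅.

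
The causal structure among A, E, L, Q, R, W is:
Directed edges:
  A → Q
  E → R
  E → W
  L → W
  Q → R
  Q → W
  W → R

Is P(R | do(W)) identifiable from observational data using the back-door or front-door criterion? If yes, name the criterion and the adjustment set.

P(R|do(W)): backdoor, adjust for {E, Q}.

desc(W)\{W}={R}; candidates ⊆ {A,E,L,Q}.
size 0: {}; under {} W still reaches {A,E,L,Q,R} ∋ R.
size 1: {A}, {E}, {L} …(+1); under {A} W still reaches {E,L,Q,R} ∋ R.
{E,Q}: W⊥R given {E,Q} in G with W→· removed — back-door holds.
P(R|do(W)) = Σ_{E,Q} P(R|W,E,Q)·P(E,Q).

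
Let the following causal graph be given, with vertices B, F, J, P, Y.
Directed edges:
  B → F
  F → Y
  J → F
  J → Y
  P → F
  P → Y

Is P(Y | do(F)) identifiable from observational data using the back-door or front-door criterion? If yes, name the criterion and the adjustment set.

P(Y|do(F)): backdoor, adjust for {J, P}.

desc(F)\{F}={Y}; candidates ⊆ {B,J,P}.
size 0: {}; under {} F still reaches {B,J,P,Y} ∋ Y.
size 1: {B}, {J}, {P}; under {B} F still reaches {J,P,Y} ∋ Y.
{J,P}: F⊥Y given {J,P} in G with F→· removed — back-door holds.
P(Y|do(F)) = Σ_{J,P} P(Y|F,J,P)·P(J,P).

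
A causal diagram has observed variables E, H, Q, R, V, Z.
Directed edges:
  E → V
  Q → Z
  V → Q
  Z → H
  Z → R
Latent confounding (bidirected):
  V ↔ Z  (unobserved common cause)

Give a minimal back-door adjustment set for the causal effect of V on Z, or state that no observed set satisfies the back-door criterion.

V→Z: no observed back-door set.

desc(V)\{V}={H,Q,R,Z}; candidates ⊆ {E}.
V↔Z: latent back-door arc(s) into V.
size 0: {}; under {} V still reaches {E,H,R,Z} ∋ Z.
size 1: {E}; under {E} V still reaches {H,R,Z} ∋ Z.
V↔Z cannot be blocked by any observed set — no back-door set.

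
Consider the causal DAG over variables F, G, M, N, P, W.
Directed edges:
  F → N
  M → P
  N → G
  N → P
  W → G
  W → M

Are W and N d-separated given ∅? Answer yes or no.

Bayes-Ball from W | ∅ reaches {G,M,P}.
N ∉ reach(W|∅) ⇒ W ⊥ N | ∅.

Yes — W ⊥ N | ∅.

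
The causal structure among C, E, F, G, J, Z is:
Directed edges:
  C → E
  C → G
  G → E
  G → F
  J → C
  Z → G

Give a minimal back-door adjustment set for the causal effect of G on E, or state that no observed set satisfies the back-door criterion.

G→E: minimal back-door set {C}.

desc(G)\{G}={E,F}; candidates ⊆ {C,J,Z}.
size 0: {}; under {} G still reaches {C,E,J,Z} ∋ E.
{C}: G⊥E given {C} in G with G→· removed — back-door holds.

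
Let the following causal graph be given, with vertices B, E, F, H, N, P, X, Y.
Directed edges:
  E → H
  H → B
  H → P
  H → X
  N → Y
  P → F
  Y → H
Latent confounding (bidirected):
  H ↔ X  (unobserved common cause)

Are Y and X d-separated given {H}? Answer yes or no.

Bayes-Ball from Y | {H} reaches {E,N,X}.
X ∈ reach(Y|{H}) ⇒ Y ⊥̸ X | {H}.

No — Y and X are d-connected given {H}.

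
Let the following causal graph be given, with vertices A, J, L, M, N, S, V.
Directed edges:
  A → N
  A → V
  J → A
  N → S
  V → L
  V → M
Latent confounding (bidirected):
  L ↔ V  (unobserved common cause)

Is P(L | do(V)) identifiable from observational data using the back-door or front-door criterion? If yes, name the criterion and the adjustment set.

desc(V)\{V}={L,M}; candidates ⊆ {A,J,N,S}.
V↔L: latent back-door arc(s) into V.
size 0: {}; under {} V still reaches {A,J,L,N,S} ∋ L.
size 1: {A}, {J}, {N} …(+1); under {A} V still reaches {L} ∋ L.
size 2: {A,J}, {A,N}, {A,S} …(+3); under {A,J} V still reaches {L} ∋ L.
V↔L cannot be blocked by any observed set — no back-door set.
No mediator lies on a directed V→…→L path.
Neither criterion identifies P(L|do(V)) in this graph.

P(L|do(V)): not identifiable (no BD/FD set).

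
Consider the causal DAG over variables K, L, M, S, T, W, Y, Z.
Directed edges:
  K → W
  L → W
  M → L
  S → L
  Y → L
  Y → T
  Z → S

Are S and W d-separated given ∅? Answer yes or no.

No — S and W are d-connected given ∅.

Bayes-Ball from S | ∅ reaches {L,W,Z}.
W ∈ reach(S|∅) ⇒ S ⊥̸ W | ∅.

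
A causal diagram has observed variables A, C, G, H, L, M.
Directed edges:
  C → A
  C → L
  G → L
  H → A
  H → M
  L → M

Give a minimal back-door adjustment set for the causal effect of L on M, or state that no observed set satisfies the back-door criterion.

L→M: minimal back-door set ∅.

desc(L)\{L}={M}; candidates ⊆ {A,C,G,H}.
∅: L⊥M given ∅ in G with L→· removed — back-door holds.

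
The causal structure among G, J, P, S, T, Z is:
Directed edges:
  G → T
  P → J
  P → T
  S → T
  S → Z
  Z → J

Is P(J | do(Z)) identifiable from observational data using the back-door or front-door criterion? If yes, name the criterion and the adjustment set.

P(J|do(Z)): backdoor, adjust for ∅.

desc(Z)\{Z}={J}; candidates ⊆ {G,P,S,T}.
∅: Z⊥J given ∅ in G with Z→· removed — back-door holds.
P(J|do(Z)) = P(J|Z) — no adjustment needed.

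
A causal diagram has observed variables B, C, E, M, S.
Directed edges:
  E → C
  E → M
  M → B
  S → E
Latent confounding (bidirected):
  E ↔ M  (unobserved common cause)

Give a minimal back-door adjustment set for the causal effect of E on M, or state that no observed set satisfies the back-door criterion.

E→M: no observed back-door set.

desc(E)\{E}={B,C,M}; candidates ⊆ {S}.
E↔M: latent back-door arc(s) into E.
size 0: {}; under {} E still reaches {B,M,S} ∋ M.
size 1: {S}; under {S} E still reaches {B,M} ∋ M.
E↔M cannot be blocked by any observed set — no back-door set.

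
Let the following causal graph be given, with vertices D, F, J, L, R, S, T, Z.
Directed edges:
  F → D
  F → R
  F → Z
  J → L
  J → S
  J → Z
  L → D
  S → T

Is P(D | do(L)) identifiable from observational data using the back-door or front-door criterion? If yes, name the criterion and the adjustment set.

P(D|do(L)): backdoor, adjust for ∅.

desc(L)\{L}={D}; candidates ⊆ {F,J,R,S,T,Z}.
∅: L⊥D given ∅ in G with L→· removed — back-door holds.
P(D|do(L)) = P(D|L) — no adjustment needed.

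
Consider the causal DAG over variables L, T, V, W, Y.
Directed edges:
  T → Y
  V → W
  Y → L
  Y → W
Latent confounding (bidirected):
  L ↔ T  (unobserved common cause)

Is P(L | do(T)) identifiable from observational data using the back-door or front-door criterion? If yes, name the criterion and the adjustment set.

desc(T)\{T}={L,W,Y}; candidates ⊆ {V}.
T↔L: latent back-door arc(s) into T.
size 0: {}; under {} T still reaches {L} ∋ L.
size 1: {V}; under {V} T still reaches {L} ∋ L.
T↔L cannot be blocked by any observed set — no back-door set.
{Y}: (i) intercepts every directed T→L path; (ii) no back-door T→{Y}; (iii) {T} blocks every back-door {Y}→L. Front-door holds.
P(L|do(T)) = Σ_{Y} P(Y|T) Σ_{T'} P(L|Y,T')P(T').

P(L|do(T)): frontdoor, adjust for {Y}.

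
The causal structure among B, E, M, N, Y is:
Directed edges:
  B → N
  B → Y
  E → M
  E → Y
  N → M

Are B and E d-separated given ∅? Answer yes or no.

Yes — B ⊥ E | ∅.

Bayes-Ball from B | ∅ reaches {M,N,Y}.
E ∉ reach(B|∅) ⇒ B ⊥ E | ∅.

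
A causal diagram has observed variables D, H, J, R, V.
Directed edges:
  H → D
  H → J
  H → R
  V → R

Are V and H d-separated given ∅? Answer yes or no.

Bayes-Ball from V | ∅ reaches {R}.
H ∉ reach(V|∅) ⇒ V ⊥ H | ∅.

Yes — V ⊥ H | ∅.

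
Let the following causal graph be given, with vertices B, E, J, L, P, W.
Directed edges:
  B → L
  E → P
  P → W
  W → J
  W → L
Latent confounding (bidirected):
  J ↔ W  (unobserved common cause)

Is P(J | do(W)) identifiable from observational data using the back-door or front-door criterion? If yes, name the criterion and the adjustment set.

desc(W)\{W}={J,L}; candidates ⊆ {B,E,P}.
W↔J: latent back-door arc(s) into W.
size 0: {}; under {} W still reaches {E,J,P} ∋ J.
size 1: {B}, {E}, {P}; under {B} W still reaches {E,J,P} ∋ J.
size 2: {B,E}, {B,P}, {E,P}; under {B,E} W still reaches {J,P} ∋ J.
W↔J cannot be blocked by any observed set — no back-door set.
No mediator lies on a directed W→…→J path.
Neither criterion identifies P(J|do(W)) in this graph.

P(J|do(W)): not identifiable (no BD/FD set).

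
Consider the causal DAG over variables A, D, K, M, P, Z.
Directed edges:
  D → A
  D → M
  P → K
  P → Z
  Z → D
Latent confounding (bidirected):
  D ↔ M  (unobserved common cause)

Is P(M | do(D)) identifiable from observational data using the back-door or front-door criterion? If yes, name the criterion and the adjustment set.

P(M|do(D)): not identifiable (no BD/FD set).

desc(D)\{D}={A,M}; candidates ⊆ {K,P,Z}.
D↔M: latent back-door arc(s) into D.
size 0: {}; under {} D still reaches {K,M,P,Z} ∋ M.
size 1: {K}, {P}, {Z}; under {K} D still reaches {M,P,Z} ∋ M.
size 2: {K,P}, {K,Z}, {P,Z}; under {K,P} D still reaches {M,Z} ∋ M.
D↔M cannot be blocked by any observed set — no back-door set.
No mediator lies on a directed D→…→M path.
Neither criterion identifies P(M|do(D)) in this graph.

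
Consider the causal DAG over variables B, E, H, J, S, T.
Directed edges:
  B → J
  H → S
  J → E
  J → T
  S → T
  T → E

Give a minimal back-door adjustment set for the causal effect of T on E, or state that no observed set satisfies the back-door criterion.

desc(T)\{T}={E}; candidates ⊆ {B,H,J,S}.
size 0: {}; under {} T still reaches {B,E,H,J,S} ∋ E.
{J}: T⊥E given {J} in G with T→· removed — back-door holds.

T→E: minimal back-door set {J}.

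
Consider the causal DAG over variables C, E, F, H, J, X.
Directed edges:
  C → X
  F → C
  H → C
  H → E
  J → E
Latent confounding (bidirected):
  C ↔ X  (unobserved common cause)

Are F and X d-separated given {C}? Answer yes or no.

Bayes-Ball from F | {C} reaches {E,H,X}.
X ∈ reach(F|{C}) ⇒ F ⊥̸ X | {C}.

No — F and X are d-connected given {C}.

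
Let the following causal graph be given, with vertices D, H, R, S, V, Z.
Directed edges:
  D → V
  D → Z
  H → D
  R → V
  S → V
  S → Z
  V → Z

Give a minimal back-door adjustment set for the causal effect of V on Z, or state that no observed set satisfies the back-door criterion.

V→Z: minimal back-door set {D, S}.

desc(V)\{V}={Z}; candidates ⊆ {D,H,R,S}.
size 0: {}; under {} V still reaches {D,H,R,S,Z} ∋ Z.
size 1: {D}, {H}, {R} …(+1); under {D} V still reaches {R,S,Z} ∋ Z.
{D,S}: V⊥Z given {D,S} in G with V→· removed — back-door holds.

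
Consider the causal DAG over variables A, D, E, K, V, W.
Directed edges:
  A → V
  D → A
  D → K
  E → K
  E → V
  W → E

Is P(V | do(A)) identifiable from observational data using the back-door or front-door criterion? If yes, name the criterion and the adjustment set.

P(V|do(A)): backdoor, adjust for ∅.

desc(A)\{A}={V}; candidates ⊆ {D,E,K,W}.
∅: A⊥V given ∅ in G with A→· removed — back-door holds.
P(V|do(A)) = P(V|A) — no adjustment needed.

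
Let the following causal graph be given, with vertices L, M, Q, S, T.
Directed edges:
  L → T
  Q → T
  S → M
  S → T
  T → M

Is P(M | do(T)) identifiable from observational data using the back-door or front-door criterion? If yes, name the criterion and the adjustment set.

desc(T)\{T}={M}; candidates ⊆ {L,Q,S}.
size 0: {}; under {} T still reaches {L,M,Q,S} ∋ M.
{S}: T⊥M given {S} in G with T→· removed — back-door holds.
P(M|do(T)) = Σ_{S} P(M|T,S)·P(S).

P(M|do(T)): backdoor, adjust for {S}.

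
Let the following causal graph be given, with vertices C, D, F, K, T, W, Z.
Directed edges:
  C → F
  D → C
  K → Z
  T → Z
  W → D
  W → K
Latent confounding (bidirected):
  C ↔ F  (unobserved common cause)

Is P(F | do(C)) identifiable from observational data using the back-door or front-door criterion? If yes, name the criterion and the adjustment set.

desc(C)\{C}={F}; candidates ⊆ {D,K,T,W,Z}.
C↔F: latent back-door arc(s) into C.
size 0: {}; under {} C still reaches {D,F,K,W,Z} ∋ F.
size 1: {D}, {K}, {T} …(+2); under {D} C still reaches {F} ∋ F.
size 2: {D,K}, {D,T}, {D,W} …(+7); under {D,K} C still reaches {F} ∋ F.
C↔F cannot be blocked by any observed set — no back-door set.
No mediator lies on a directed C→…→F path.
Neither criterion identifies P(F|do(C)) in this graph.

P(F|do(C)): not identifiable (no BD/FD set).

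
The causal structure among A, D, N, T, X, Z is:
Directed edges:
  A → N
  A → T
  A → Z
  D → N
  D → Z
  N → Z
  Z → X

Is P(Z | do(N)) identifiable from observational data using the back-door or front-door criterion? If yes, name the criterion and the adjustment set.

desc(N)\{N}={X,Z}; candidates ⊆ {A,D,T}.
size 0: {}; under {} N still reaches {A,D,T,X,Z} ∋ Z.
size 1: {A}, {D}, {T}; under {A} N still reaches {D,X,Z} ∋ Z.
{A,D}: N⊥Z given {A,D} in G with N→· removed — back-door holds.
P(Z|do(N)) = Σ_{A,D} P(Z|N,A,D)·P(A,D).

P(Z|do(N)): backdoor, adjust for {A, D}.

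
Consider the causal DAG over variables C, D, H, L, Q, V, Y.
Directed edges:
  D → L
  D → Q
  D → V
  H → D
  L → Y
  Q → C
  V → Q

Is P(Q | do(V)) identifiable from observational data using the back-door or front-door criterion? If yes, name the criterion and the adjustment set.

desc(V)\{V}={C,Q}; candidates ⊆ {D,H,L,Y}.
size 0: {}; under {} V still reaches {C,D,H,L,Q,Y} ∋ Q.
{D}: V⊥Q given {D} in G with V→· removed — back-door holds.
P(Q|do(V)) = Σ_{D} P(Q|V,D)·P(D).

P(Q|do(V)): backdoor, adjust for {D}.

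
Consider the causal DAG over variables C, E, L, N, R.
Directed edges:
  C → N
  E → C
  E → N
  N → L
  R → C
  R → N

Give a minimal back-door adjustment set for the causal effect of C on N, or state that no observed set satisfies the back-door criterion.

desc(C)\{C}={L,N}; candidates ⊆ {E,R}.
size 0: {}; under {} C still reaches {E,L,N,R} ∋ N.
size 1: {E}, {R}; under {E} C still reaches {L,N,R} ∋ N.
{E,R}: C⊥N given {E,R} in G with C→· removed — back-door holds.

C→N: minimal back-door set {E, R}.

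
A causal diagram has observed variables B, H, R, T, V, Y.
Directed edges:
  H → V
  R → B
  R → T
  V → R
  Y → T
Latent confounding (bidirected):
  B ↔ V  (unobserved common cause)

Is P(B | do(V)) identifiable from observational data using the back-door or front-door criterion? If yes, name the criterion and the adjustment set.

desc(V)\{V}={B,R,T}; candidates ⊆ {H,Y}.
V↔B: latent back-door arc(s) into V.
size 0: {}; under {} V still reaches {B,H} ∋ B.
size 1: {H}, {Y}; under {H} V still reaches {B} ∋ B.
size 2: {H,Y}; under {H,Y} V still reaches {B} ∋ B.
V↔B cannot be blocked by any observed set — no back-door set.
{R}: (i) intercepts every directed V→B path; (ii) no back-door V→{R}; (iii) {V} blocks every back-door {R}→B. Front-door holds.
P(B|do(V)) = Σ_{R} P(R|V) Σ_{V'} P(B|R,V')P(V').

P(B|do(V)): frontdoor, adjust for {R}.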